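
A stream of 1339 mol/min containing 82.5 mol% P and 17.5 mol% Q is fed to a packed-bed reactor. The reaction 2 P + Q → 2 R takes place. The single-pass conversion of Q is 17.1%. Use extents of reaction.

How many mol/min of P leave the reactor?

1020 mol/min

Q reacted = 0.171 × 234.3 = 40.07 mol/min; ν_Q = −1, so ξ = 40.07/1 = 40.07 mol/min.
Outlet amounts (n = n₀ + ν ξ):
  P: 1105 − 2(40.07) = 1025
  Q: 234.3 − 1(40.07) = 194.3
  R: 0 + 2(40.07) = 80.14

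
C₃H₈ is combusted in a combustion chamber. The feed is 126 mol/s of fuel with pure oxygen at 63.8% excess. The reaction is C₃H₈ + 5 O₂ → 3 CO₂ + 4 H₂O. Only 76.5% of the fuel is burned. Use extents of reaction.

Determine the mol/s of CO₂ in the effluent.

Stoichiometric O₂ = 5 × 126 = 630 mol/s; O₂ fed = 630 × 1.638 = 1032 mol/s.
Fuel reacted = 0.765 × 126 → ξ = 96.39 mol/s.
Outlet (n = n₀ + ν ξ):
  C₃H₈: 126 − 1(96.39) = 29.61
  O₂: 1032 − 5(96.39) = 550
  CO₂: 0 + 3(96.39) = 289.2
  H₂O: 0 + 4(96.39) = 385.6

289 mol/s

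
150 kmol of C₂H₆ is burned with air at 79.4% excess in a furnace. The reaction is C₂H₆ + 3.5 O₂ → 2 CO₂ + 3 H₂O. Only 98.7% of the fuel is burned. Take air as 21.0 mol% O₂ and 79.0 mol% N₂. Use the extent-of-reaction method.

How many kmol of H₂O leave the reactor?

Stoichiometric O₂ = 3.5 × 150 = 525 kmol; O₂ fed = 525 × 1.794 = 941.9 kmol.
N₂ fed = 941.9 × 79/21 = 3543 kmol.
Fuel reacted = 0.987 × 150 → ξ = 148.1 kmol.
Outlet (n = n₀ + ν ξ):
  C₂H₆: 150 − 1(148.1) = 1.95
  O₂: 941.9 − 3.5(148.1) = 423.7
  N₂: 3543 (inert)
  CO₂: 0 + 2(148.1) = 296.1
  H₂O: 0 + 3(148.1) = 444.2

444 kmol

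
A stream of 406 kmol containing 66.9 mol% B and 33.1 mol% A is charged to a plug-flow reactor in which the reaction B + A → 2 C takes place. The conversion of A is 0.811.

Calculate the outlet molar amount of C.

218 kmol

A reacted = 0.811 × 134.4 = 109 kmol; ν_A = −1, so ξ = 109/1 = 109 kmol.
Outlet amounts (n = n₀ + ν ξ):
  B: 271.6 − 1(109) = 162.6
  A: 134.4 − 1(109) = 25.4
  C: 0 + 2(109) = 218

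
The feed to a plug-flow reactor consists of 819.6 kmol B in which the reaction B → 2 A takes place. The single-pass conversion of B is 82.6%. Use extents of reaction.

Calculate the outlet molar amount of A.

1350 kmol

B reacted = 0.826 × 819.6 = 677 kmol; ν_B = −1, so ξ = 677/1 = 677 kmol.
Outlet amounts (n = n₀ + ν ξ):
  B: 819.6 − 1(677) = 142.6
  A: 0 + 2(677) = 1354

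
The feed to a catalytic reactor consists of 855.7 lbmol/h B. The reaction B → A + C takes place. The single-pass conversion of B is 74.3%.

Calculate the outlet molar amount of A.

636 lbmol/h

B reacted = 0.743 × 855.7 = 635.8 lbmol/h; ν_B = −1, so ξ = 635.8/1 = 635.8 lbmol/h.
Outlet amounts (n = n₀ + ν ξ):
  B: 855.7 − 1(635.8) = 219.9
  A: 0 + 1(635.8) = 635.8
  C: 0 + 1(635.8) = 635.8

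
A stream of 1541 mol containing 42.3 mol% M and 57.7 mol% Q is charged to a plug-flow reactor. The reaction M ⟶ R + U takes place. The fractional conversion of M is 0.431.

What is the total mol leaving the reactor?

1820 mol

M reacted = 0.431 × 651.8 = 280.9 mol; ν_M = −1, so ξ = 280.9/1 = 280.9 mol.
Outlet amounts (n = n₀ + ν ξ):
  M: 651.8 − 1(280.9) = 370.9
  R: 0 + 1(280.9) = 280.9
  U: 0 + 1(280.9) = 280.9
  Q: 889.2 (inert)
Total out = 370.9 + 280.9 + 280.9 + 889.2 = 1822 mol.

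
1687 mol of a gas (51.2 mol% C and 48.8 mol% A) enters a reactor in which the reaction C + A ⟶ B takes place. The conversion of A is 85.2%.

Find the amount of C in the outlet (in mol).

A reacted = 0.852 × 823.3 = 701.4 mol; ν_A = −1, so ξ = 701.4/1 = 701.4 mol.
Outlet amounts (n = n₀ + ν ξ):
  C: 863.7 − 1(701.4) = 162.3
  A: 823.3 − 1(701.4) = 121.8
  B: 0 + 1(701.4) = 701.4

162 mol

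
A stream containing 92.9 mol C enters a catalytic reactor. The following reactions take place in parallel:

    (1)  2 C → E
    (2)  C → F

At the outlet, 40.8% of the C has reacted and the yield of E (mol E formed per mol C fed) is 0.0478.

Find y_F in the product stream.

Yield of E: 1ξ₁ / 92.9 = 0.0478 → ξ₁ = 4.441 mol.
Conversion of C: 2ξ₁ + 1ξ₂ = 0.408 × 92.9 = 37.9 → ξ₂ = 29.02 mol.
Outlet amounts (n = n₀ + Σ ν·ξ):
  C: 92.9 − 2(4.441) − 1(29.02) = 55
  E: 0 + 1(4.441) = 4.441
  F: 0 + 1(29.02) = 29.02
Total out = 88.46 mol; y_F = 29.02 / 88.46 = 0.3281.

0.328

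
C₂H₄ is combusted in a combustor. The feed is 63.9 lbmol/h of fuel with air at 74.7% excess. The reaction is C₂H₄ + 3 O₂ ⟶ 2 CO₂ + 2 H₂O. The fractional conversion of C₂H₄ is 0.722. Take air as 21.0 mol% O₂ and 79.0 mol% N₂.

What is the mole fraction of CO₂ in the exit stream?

Stoichiometric O₂ = 3 × 63.9 = 191.7 lbmol/h; O₂ fed = 191.7 × 1.747 = 334.9 lbmol/h.
N₂ fed = 334.9 × 79/21 = 1260 lbmol/h.
Fuel reacted = 0.722 × 63.9 → ξ = 46.14 lbmol/h.
Outlet (n = n₀ + ν ξ):
  C₂H₄: 63.9 − 1(46.14) = 17.76
  O₂: 334.9 − 3(46.14) = 196.5
  N₂: 1260 (inert)
  CO₂: 0 + 2(46.14) = 92.27
  H₂O: 0 + 2(46.14) = 92.27
Total out = 1659 lbmol/h; y_CO₂ = 92.27 / 1659 = 0.05563.

0.0556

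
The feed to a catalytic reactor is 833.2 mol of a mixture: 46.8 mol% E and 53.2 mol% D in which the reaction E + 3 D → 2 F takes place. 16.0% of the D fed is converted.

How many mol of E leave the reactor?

366 mol

D reacted = 0.16 × 443.3 = 70.92 mol; ν_D = −3, so ξ = 70.92/3 = 23.64 mol.
Outlet amounts (n = n₀ + ν ξ):
  E: 389.9 − 1(23.64) = 366.3
  D: 443.3 − 3(23.64) = 372.3
  F: 0 + 2(23.64) = 47.28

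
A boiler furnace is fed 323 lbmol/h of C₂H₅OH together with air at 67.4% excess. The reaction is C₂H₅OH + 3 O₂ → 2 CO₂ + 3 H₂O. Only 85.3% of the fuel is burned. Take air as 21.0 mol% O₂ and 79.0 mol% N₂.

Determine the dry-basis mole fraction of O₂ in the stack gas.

0.106

Stoichiometric O₂ = 3 × 323 = 969 lbmol/h; O₂ fed = 969 × 1.674 = 1622 lbmol/h.
N₂ fed = 1622 × 79/21 = 6102 lbmol/h.
Fuel reacted = 0.853 × 323 → ξ = 275.5 lbmol/h.
Outlet (n = n₀ + ν ξ):
  C₂H₅OH: 323 − 1(275.5) = 47.48
  O₂: 1622 − 3(275.5) = 795.5
  N₂: 6102 (inert)
  CO₂: 0 + 2(275.5) = 551
  H₂O: 0 + 3(275.5) = 826.6
Dry total = 7496 lbmol/h; y_O₂ (dry) = 795.5 / 7496 = 0.1061.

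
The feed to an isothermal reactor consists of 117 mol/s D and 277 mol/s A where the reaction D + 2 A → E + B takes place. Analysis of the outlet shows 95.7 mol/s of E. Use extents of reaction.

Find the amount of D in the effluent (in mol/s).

21.3 mol/s

For E: n = n₀ + 1ξ → 95.7 = 0 + 1ξ, giving ξ = 95.7 mol/s.
Outlet amounts (n = n₀ + ν ξ):
  D: 117 − 1(95.7) = 21.3
  A: 277 − 2(95.7) = 85.6
  E: 0 + 1(95.7) = 95.7
  B: 0 + 1(95.7) = 95.7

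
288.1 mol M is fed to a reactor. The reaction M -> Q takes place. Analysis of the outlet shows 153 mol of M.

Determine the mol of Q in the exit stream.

For M: n = n₀ − 1ξ → 153 = 288.1 − 1ξ, giving ξ = 135.1 mol.
Outlet amounts (n = n₀ + ν ξ):
  M: 288.1 − 1(135.1) = 153
  Q: 0 + 1(135.1) = 135.1

135 mol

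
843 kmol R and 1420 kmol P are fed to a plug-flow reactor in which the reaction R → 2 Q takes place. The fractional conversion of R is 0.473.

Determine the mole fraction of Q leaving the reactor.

0.3

R reacted = 0.473 × 843 = 398.7 kmol; ν_R = −1, so ξ = 398.7/1 = 398.7 kmol.
Outlet amounts (n = n₀ + ν ξ):
  R: 843 − 1(398.7) = 444.3
  Q: 0 + 2(398.7) = 797.5
  P: 1420 (inert)
Total out = 2662 kmol; y_Q = 797.5 / 2662 = 0.2996.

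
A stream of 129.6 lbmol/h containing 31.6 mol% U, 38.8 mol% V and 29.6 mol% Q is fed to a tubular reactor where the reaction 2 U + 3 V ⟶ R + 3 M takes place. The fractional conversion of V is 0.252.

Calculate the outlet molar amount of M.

V reacted = 0.252 × 50.28 = 12.67 lbmol/h; ν_V = −3, so ξ = 12.67/3 = 4.224 lbmol/h.
Outlet amounts (n = n₀ + ν ξ):
  U: 40.95 − 2(4.224) = 32.51
  V: 50.28 − 3(4.224) = 37.61
  R: 0 + 1(4.224) = 4.224
  M: 0 + 3(4.224) = 12.67
  Q: 38.36 (inert)

12.7 lbmol/h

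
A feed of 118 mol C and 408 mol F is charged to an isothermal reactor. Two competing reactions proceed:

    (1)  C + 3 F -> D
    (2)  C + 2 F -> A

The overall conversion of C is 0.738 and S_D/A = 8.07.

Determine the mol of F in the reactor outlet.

156 mol

Conversion of C: C consumed = 0.738 × 118 = 87.08 mol = 1ξ₁ + 1ξ₂.
Selectivity: 1ξ₁ / (1ξ₂) = 8.07 → ξ₁ = 8.07 ξ₂.
Substitute: (1·8.07 + 1) ξ₂ = 87.08 → ξ₂ = 9.601 mol, ξ₁ = 77.48 mol.
Outlet amounts (n = n₀ + Σ ν·ξ):
  C: 118 − 1(77.48) − 1(9.601) = 30.92
  F: 408 − 3(77.48) − 2(9.601) = 156.3
  D: 0 + 1(77.48) = 77.48
  A: 0 + 1(9.601) = 9.601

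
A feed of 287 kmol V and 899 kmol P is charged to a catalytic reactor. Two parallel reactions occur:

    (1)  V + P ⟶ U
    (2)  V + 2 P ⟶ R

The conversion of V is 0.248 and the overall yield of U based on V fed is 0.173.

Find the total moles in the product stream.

Yield of U: 1ξ₁ / 287 = 0.173 → ξ₁ = 49.65 kmol.
Conversion of V: 1ξ₁ + 1ξ₂ = 0.248 × 287 = 71.18 → ξ₂ = 21.53 kmol.
Outlet amounts (n = n₀ + Σ ν·ξ):
  V: 287 − 1(49.65) − 1(21.53) = 215.8
  P: 899 − 1(49.65) − 2(21.53) = 806.3
  U: 0 + 1(49.65) = 49.65
  R: 0 + 1(21.53) = 21.53
Total out = 215.8 + 806.3 + 49.65 + 21.53 = 1093 kmol.

1090 kmol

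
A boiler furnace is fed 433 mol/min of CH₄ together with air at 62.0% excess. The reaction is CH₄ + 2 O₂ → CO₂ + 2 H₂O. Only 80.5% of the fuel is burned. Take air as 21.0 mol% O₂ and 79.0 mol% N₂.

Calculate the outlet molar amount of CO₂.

349 mol/min

Stoichiometric O₂ = 2 × 433 = 866 mol/min; O₂ fed = 866 × 1.620 = 1403 mol/min.
N₂ fed = 1403 × 79/21 = 5278 mol/min.
Fuel reacted = 0.805 × 433 → ξ = 348.6 mol/min.
Outlet (n = n₀ + ν ξ):
  CH₄: 433 − 1(348.6) = 84.44
  O₂: 1403 − 2(348.6) = 705.8
  N₂: 5278 (inert)
  CO₂: 0 + 1(348.6) = 348.6
  H₂O: 0 + 2(348.6) = 697.1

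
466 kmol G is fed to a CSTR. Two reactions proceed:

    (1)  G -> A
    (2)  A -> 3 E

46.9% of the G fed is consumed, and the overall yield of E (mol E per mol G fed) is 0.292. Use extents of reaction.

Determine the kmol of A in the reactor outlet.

Conversion of G: G consumed = 1ξ₁ = 0.469 × 466 → ξ₁ = 218.6 kmol.
Yield of E: 3ξ₂ / 466 = 0.292 → ξ₂ = 45.36 kmol.
Outlet amounts (n = n₀ + Σ ν·ξ):
  G: 466 − 1(218.6) = 247.4
  A: 0 + 1(218.6) − 1(45.36) = 173.2
  E: 0 + 3(45.36) = 136.1

173 kmol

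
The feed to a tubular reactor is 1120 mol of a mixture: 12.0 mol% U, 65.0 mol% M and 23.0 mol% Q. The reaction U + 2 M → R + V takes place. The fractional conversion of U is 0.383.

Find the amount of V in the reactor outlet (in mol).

51.5 mol

U reacted = 0.383 × 134.4 = 51.48 mol; ν_U = −1, so ξ = 51.48/1 = 51.48 mol.
Outlet amounts (n = n₀ + ν ξ):
  U: 134.4 − 1(51.48) = 82.92
  M: 728 − 2(51.48) = 625
  R: 0 + 1(51.48) = 51.48
  V: 0 + 1(51.48) = 51.48
  Q: 257.6 (inert)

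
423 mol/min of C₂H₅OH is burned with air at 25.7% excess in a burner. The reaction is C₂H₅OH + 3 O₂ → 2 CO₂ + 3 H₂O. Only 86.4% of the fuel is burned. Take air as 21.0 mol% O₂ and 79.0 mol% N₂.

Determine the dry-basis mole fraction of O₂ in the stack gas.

Stoichiometric O₂ = 3 × 423 = 1269 mol/min; O₂ fed = 1269 × 1.257 = 1595 mol/min.
N₂ fed = 1595 × 79/21 = 6001 mol/min.
Fuel reacted = 0.864 × 423 → ξ = 365.5 mol/min.
Outlet (n = n₀ + ν ξ):
  C₂H₅OH: 423 − 1(365.5) = 57.53
  O₂: 1595 − 3(365.5) = 498.7
  N₂: 6001 (inert)
  CO₂: 0 + 2(365.5) = 730.9
  H₂O: 0 + 3(365.5) = 1096
Dry total = 7288 mol/min; y_O₂ (dry) = 498.7 / 7288 = 0.06843.

0.0684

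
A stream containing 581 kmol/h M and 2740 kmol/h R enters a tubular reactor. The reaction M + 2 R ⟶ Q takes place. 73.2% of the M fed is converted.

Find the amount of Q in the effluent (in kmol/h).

425 kmol/h

M reacted = 0.732 × 581 = 425.3 kmol/h; ν_M = −1, so ξ = 425.3/1 = 425.3 kmol/h.
Outlet amounts (n = n₀ + ν ξ):
  M: 581 − 1(425.3) = 155.7
  R: 2740 − 2(425.3) = 1889
  Q: 0 + 1(425.3) = 425.3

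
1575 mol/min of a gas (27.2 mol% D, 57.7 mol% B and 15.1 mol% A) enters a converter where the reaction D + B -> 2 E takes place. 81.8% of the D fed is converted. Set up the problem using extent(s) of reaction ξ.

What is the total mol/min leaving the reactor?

1580 mol/min

D reacted = 0.818 × 428.4 = 350.4 mol/min; ν_D = −1, so ξ = 350.4/1 = 350.4 mol/min.
Outlet amounts (n = n₀ + ν ξ):
  D: 428.4 − 1(350.4) = 77.97
  B: 908.8 − 1(350.4) = 558.3
  E: 0 + 2(350.4) = 700.9
  A: 237.8 (inert)
Total out = 77.97 + 558.3 + 700.9 + 237.8 = 1575 mol/min.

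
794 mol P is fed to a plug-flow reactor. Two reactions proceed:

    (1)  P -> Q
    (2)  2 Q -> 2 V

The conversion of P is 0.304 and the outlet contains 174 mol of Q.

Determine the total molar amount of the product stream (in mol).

794 mol

Conversion of P: P consumed = 1ξ₁ = 0.304 × 794 → ξ₁ = 241.4 mol.
Q balance: n_Q = 0 + 1ξ₁ − 2ξ₂ = 174 → ξ₂ = (1·241.4 − 174)/2 = 33.69 mol.
Outlet amounts (n = n₀ + Σ ν·ξ):
  P: 794 − 1(241.4) = 552.6
  Q: 0 + 1(241.4) − 2(33.69) = 174
  V: 0 + 2(33.69) = 67.38
Total out = 552.6 + 174 + 67.38 = 794 mol.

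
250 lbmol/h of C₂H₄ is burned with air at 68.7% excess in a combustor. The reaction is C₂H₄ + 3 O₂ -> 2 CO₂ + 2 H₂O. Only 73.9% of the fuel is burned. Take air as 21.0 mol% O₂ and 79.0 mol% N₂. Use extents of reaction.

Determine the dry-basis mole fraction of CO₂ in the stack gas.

0.0626

Stoichiometric O₂ = 3 × 250 = 750 lbmol/h; O₂ fed = 750 × 1.687 = 1265 lbmol/h.
N₂ fed = 1265 × 79/21 = 4760 lbmol/h.
Fuel reacted = 0.739 × 250 → ξ = 184.8 lbmol/h.
Outlet (n = n₀ + ν ξ):
  C₂H₄: 250 − 1(184.8) = 65.25
  O₂: 1265 − 3(184.8) = 711
  N₂: 4760 (inert)
  CO₂: 0 + 2(184.8) = 369.5
  H₂O: 0 + 2(184.8) = 369.5
Dry total = 5906 lbmol/h; y_CO₂ (dry) = 369.5 / 5906 = 0.06257.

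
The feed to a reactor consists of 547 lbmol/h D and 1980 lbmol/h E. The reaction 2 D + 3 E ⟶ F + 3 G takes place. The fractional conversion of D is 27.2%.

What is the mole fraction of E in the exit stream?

0.716

D reacted = 0.272 × 547 = 148.8 lbmol/h; ν_D = −2, so ξ = 148.8/2 = 74.39 lbmol/h.
Outlet amounts (n = n₀ + ν ξ):
  D: 547 − 2(74.39) = 398.2
  E: 1980 − 3(74.39) = 1757
  F: 0 + 1(74.39) = 74.39
  G: 0 + 3(74.39) = 223.2
Total out = 2453 lbmol/h; y_E = 1757 / 2453 = 0.7163.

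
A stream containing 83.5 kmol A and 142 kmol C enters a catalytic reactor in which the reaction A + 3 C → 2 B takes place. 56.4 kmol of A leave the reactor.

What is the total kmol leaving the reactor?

For A: n = n₀ − 1ξ → 56.4 = 83.5 − 1ξ, giving ξ = 27.1 kmol.
Outlet amounts (n = n₀ + ν ξ):
  A: 83.5 − 1(27.1) = 56.4
  C: 142 − 3(27.1) = 60.7
  B: 0 + 2(27.1) = 54.2
Total out = 56.4 + 60.7 + 54.2 = 171.3 kmol.

171 kmol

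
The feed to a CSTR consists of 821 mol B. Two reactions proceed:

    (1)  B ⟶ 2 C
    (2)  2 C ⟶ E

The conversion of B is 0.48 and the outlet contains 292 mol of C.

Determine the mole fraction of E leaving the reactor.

Conversion of B: B consumed = 1ξ₁ = 0.48 × 821 → ξ₁ = 394.1 mol.
C balance: n_C = 0 + 2ξ₁ − 2ξ₂ = 292 → ξ₂ = (2·394.1 − 292)/2 = 248.1 mol.
Outlet amounts (n = n₀ + Σ ν·ξ):
  B: 821 − 1(394.1) = 426.9
  C: 0 + 2(394.1) − 2(248.1) = 292
  E: 0 + 1(248.1) = 248.1
Total out = 967 mol; y_E = 248.1 / 967 = 0.2565.

0.257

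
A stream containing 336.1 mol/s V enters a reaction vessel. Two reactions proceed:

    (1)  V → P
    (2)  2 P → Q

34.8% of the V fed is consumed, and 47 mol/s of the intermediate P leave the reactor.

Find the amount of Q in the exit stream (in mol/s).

35 mol/s

Conversion of V: V consumed = 1ξ₁ = 0.348 × 336.1 → ξ₁ = 117 mol/s.
P balance: n_P = 0 + 1ξ₁ − 2ξ₂ = 47 → ξ₂ = (1·117 − 47)/2 = 34.98 mol/s.
Outlet amounts (n = n₀ + Σ ν·ξ):
  V: 336.1 − 1(117) = 219.1
  P: 0 + 1(117) − 2(34.98) = 47
  Q: 0 + 1(34.98) = 34.98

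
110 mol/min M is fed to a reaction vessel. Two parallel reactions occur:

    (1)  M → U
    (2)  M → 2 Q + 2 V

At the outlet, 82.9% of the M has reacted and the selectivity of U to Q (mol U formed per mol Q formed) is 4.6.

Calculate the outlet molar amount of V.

Conversion of M: M consumed = 0.829 × 110 = 91.19 mol/min = 1ξ₁ + 1ξ₂.
Selectivity: 1ξ₁ / (2ξ₂) = 4.6 → ξ₁ = 9.2 ξ₂.
Substitute: (1·9.2 + 1) ξ₂ = 91.19 → ξ₂ = 8.94 mol/min, ξ₁ = 82.25 mol/min.
Outlet amounts (n = n₀ + Σ ν·ξ):
  M: 110 − 1(82.25) − 1(8.94) = 18.81
  U: 0 + 1(82.25) = 82.25
  Q: 0 + 2(8.94) = 17.88
  V: 0 + 2(8.94) = 17.88

17.9 mol/min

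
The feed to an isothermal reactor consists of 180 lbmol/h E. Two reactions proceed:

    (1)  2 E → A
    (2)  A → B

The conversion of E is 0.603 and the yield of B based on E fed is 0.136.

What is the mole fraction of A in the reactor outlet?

Conversion of E: E consumed = 2ξ₁ = 0.603 × 180 → ξ₁ = 54.27 lbmol/h.
Yield of B: 1ξ₂ / 180 = 0.136 → ξ₂ = 24.48 lbmol/h.
Outlet amounts (n = n₀ + Σ ν·ξ):
  E: 180 − 2(54.27) = 71.46
  A: 0 + 1(54.27) − 1(24.48) = 29.79
  B: 0 + 1(24.48) = 24.48
Total out = 125.7 lbmol/h; y_A = 29.79 / 125.7 = 0.2369.

0.237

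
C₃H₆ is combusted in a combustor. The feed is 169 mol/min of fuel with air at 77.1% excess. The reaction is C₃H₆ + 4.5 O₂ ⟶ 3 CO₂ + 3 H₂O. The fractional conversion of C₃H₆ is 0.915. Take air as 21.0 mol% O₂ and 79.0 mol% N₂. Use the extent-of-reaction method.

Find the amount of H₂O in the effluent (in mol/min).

464 mol/min

Stoichiometric O₂ = 4.5 × 169 = 760.5 mol/min; O₂ fed = 760.5 × 1.771 = 1347 mol/min.
N₂ fed = 1347 × 79/21 = 5067 mol/min.
Fuel reacted = 0.915 × 169 → ξ = 154.6 mol/min.
Outlet (n = n₀ + ν ξ):
  C₃H₆: 169 − 1(154.6) = 14.36
  O₂: 1347 − 4.5(154.6) = 651
  N₂: 5067 (inert)
  CO₂: 0 + 3(154.6) = 463.9
  H₂O: 0 + 3(154.6) = 463.9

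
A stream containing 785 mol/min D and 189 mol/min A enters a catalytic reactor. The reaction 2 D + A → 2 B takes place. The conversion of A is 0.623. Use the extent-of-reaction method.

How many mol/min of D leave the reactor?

A reacted = 0.623 × 189 = 117.7 mol/min; ν_A = −1, so ξ = 117.7/1 = 117.7 mol/min.
Outlet amounts (n = n₀ + ν ξ):
  D: 785 − 2(117.7) = 549.5
  A: 189 − 1(117.7) = 71.25
  B: 0 + 2(117.7) = 235.5

550 mol/min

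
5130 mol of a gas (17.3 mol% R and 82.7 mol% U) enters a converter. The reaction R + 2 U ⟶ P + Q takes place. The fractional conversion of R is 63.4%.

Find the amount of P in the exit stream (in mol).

R reacted = 0.634 × 887.5 = 562.7 mol; ν_R = −1, so ξ = 562.7/1 = 562.7 mol.
Outlet amounts (n = n₀ + ν ξ):
  R: 887.5 − 1(562.7) = 324.8
  U: 4243 − 2(562.7) = 3117
  P: 0 + 1(562.7) = 562.7
  Q: 0 + 1(562.7) = 562.7

563 mol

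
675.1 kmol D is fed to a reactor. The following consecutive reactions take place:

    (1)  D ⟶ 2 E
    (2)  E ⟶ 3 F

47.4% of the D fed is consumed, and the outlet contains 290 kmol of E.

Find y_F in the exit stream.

Conversion of D: D consumed = 1ξ₁ = 0.474 × 675.1 → ξ₁ = 320 kmol.
E balance: n_E = 0 + 2ξ₁ − 1ξ₂ = 290 → ξ₂ = (2·320 − 290)/1 = 350 kmol.
Outlet amounts (n = n₀ + Σ ν·ξ):
  D: 675.1 − 1(320) = 355.1
  E: 0 + 2(320) − 1(350) = 290
  F: 0 + 3(350) = 1050
Total out = 1695 kmol; y_F = 1050 / 1695 = 0.6194.

0.619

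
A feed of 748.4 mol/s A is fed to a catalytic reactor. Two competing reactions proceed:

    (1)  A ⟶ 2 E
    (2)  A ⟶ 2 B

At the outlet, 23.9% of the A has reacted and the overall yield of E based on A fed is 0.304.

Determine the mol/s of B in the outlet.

130 mol/s

Yield of E: 2ξ₁ / 748.4 = 0.304 → ξ₁ = 113.8 mol/s.
Conversion of A: 1ξ₁ + 1ξ₂ = 0.239 × 748.4 = 178.9 → ξ₂ = 65.11 mol/s.
Outlet amounts (n = n₀ + Σ ν·ξ):
  A: 748.4 − 1(113.8) − 1(65.11) = 569.5
  E: 0 + 2(113.8) = 227.5
  B: 0 + 2(65.11) = 130.2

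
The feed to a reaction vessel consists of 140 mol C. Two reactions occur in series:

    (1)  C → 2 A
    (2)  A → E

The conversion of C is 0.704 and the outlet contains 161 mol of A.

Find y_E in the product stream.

0.151

Conversion of C: C consumed = 1ξ₁ = 0.704 × 140 → ξ₁ = 98.56 mol.
A balance: n_A = 0 + 2ξ₁ − 1ξ₂ = 161 → ξ₂ = (2·98.56 − 161)/1 = 36.12 mol.
Outlet amounts (n = n₀ + Σ ν·ξ):
  C: 140 − 1(98.56) = 41.44
  A: 0 + 2(98.56) − 1(36.12) = 161
  E: 0 + 1(36.12) = 36.12
Total out = 238.6 mol; y_E = 36.12 / 238.6 = 0.1514.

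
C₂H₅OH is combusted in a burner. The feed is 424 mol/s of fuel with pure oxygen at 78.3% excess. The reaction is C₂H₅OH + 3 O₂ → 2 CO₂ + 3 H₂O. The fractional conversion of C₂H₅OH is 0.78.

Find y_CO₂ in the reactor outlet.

Stoichiometric O₂ = 3 × 424 = 1272 mol/s; O₂ fed = 1272 × 1.783 = 2268 mol/s.
Fuel reacted = 0.78 × 424 → ξ = 330.7 mol/s.
Outlet (n = n₀ + ν ξ):
  C₂H₅OH: 424 − 1(330.7) = 93.28
  O₂: 2268 − 3(330.7) = 1276
  CO₂: 0 + 2(330.7) = 661.4
  H₂O: 0 + 3(330.7) = 992.2
Total out = 3023 mol/s; y_CO₂ = 661.4 / 3023 = 0.2188.

0.219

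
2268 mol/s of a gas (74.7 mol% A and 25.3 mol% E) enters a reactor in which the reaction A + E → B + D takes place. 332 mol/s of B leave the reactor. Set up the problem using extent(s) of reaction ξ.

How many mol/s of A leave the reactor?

For B: n = n₀ + 1ξ → 332 = 0 + 1ξ, giving ξ = 332 mol/s.
Outlet amounts (n = n₀ + ν ξ):
  A: 1694 − 1(332) = 1362
  E: 573.8 − 1(332) = 241.8
  B: 0 + 1(332) = 332
  D: 0 + 1(332) = 332

1360 mol/s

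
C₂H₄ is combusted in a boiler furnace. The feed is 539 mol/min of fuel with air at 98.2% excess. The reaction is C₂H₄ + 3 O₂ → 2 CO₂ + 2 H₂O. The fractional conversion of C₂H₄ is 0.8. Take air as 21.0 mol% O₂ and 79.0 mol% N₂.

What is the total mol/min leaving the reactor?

Stoichiometric O₂ = 3 × 539 = 1617 mol/min; O₂ fed = 1617 × 1.982 = 3205 mol/min.
N₂ fed = 3205 × 79/21 = 12060 mol/min.
Fuel reacted = 0.8 × 539 → ξ = 431.2 mol/min.
Outlet (n = n₀ + ν ξ):
  C₂H₄: 539 − 1(431.2) = 107.8
  O₂: 3205 − 3(431.2) = 1911
  N₂: 12060 (inert)
  CO₂: 0 + 2(431.2) = 862.4
  H₂O: 0 + 2(431.2) = 862.4
Total out = 107.8 + 1911 + 12060 + 862.4 + 862.4 = 15800 mol/min.

15800 mol/min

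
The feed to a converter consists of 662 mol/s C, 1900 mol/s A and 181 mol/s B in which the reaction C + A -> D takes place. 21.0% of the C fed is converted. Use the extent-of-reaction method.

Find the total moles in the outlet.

2600 mol/s

C reacted = 0.21 × 662 = 139 mol/s; ν_C = −1, so ξ = 139/1 = 139 mol/s.
Outlet amounts (n = n₀ + ν ξ):
  C: 662 − 1(139) = 523
  A: 1900 − 1(139) = 1761
  D: 0 + 1(139) = 139
  B: 181 (inert)
Total out = 523 + 1761 + 139 + 181 = 2604 mol/s.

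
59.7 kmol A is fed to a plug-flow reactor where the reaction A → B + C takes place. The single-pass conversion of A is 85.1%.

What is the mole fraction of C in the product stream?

A reacted = 0.851 × 59.7 = 50.8 kmol; ν_A = −1, so ξ = 50.8/1 = 50.8 kmol.
Outlet amounts (n = n₀ + ν ξ):
  A: 59.7 − 1(50.8) = 8.895
  B: 0 + 1(50.8) = 50.8
  C: 0 + 1(50.8) = 50.8
Total out = 110.5 kmol; y_C = 50.8 / 110.5 = 0.4598.

0.46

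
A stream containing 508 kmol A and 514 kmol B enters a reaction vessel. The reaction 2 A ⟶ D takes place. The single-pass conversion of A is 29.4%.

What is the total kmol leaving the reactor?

A reacted = 0.294 × 508 = 149.4 kmol; ν_A = −2, so ξ = 149.4/2 = 74.68 kmol.
Outlet amounts (n = n₀ + ν ξ):
  A: 508 − 2(74.68) = 358.6
  D: 0 + 1(74.68) = 74.68
  B: 514 (inert)
Total out = 358.6 + 74.68 + 514 = 947.3 kmol.

947 kmol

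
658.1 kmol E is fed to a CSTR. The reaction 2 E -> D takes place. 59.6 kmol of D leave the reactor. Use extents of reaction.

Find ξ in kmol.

ξ = 59.6 kmol

For D: n = n₀ + 1ξ → 59.6 = 0 + 1ξ, giving ξ = 59.6 kmol.
Outlet amounts (n = n₀ + ν ξ):
  E: 658.1 − 2(59.6) = 538.9
  D: 0 + 1(59.6) = 59.6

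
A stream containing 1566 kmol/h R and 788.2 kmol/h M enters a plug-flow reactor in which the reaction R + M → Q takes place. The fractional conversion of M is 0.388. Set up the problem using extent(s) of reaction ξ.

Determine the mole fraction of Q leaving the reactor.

M reacted = 0.388 × 788.2 = 305.8 kmol/h; ν_M = −1, so ξ = 305.8/1 = 305.8 kmol/h.
Outlet amounts (n = n₀ + ν ξ):
  R: 1566 − 1(305.8) = 1260
  M: 788.2 − 1(305.8) = 482.4
  Q: 0 + 1(305.8) = 305.8
Total out = 2048 kmol/h; y_Q = 305.8 / 2048 = 0.1493.

0.149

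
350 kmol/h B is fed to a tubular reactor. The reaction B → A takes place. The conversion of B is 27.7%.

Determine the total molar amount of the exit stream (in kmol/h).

B reacted = 0.277 × 350 = 96.95 kmol/h; ν_B = −1, so ξ = 96.95/1 = 96.95 kmol/h.
Outlet amounts (n = n₀ + ν ξ):
  B: 350 − 1(96.95) = 253.1
  A: 0 + 1(96.95) = 96.95
Total out = 253.1 + 96.95 = 350 kmol/h.

350 kmol/h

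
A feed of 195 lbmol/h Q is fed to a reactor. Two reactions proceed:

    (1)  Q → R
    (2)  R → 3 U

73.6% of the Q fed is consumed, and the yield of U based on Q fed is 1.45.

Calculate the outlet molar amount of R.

Conversion of Q: Q consumed = 1ξ₁ = 0.736 × 195 → ξ₁ = 143.5 lbmol/h.
Yield of U: 3ξ₂ / 195 = 1.45 → ξ₂ = 94.25 lbmol/h.
Outlet amounts (n = n₀ + Σ ν·ξ):
  Q: 195 − 1(143.5) = 51.48
  R: 0 + 1(143.5) − 1(94.25) = 49.27
  U: 0 + 3(94.25) = 282.8

49.3 lbmol/h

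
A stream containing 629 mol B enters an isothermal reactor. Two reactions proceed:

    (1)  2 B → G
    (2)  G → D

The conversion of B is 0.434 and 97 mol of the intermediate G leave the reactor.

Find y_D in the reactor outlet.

0.0802

Conversion of B: B consumed = 2ξ₁ = 0.434 × 629 → ξ₁ = 136.5 mol.
G balance: n_G = 0 + 1ξ₁ − 1ξ₂ = 97 → ξ₂ = (1·136.5 − 97)/1 = 39.49 mol.
Outlet amounts (n = n₀ + Σ ν·ξ):
  B: 629 − 2(136.5) = 356
  G: 0 + 1(136.5) − 1(39.49) = 97
  D: 0 + 1(39.49) = 39.49
Total out = 492.5 mol; y_D = 39.49 / 492.5 = 0.08019.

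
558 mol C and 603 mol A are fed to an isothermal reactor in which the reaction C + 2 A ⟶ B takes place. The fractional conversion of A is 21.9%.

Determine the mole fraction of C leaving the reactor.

0.478

A reacted = 0.219 × 603 = 132.1 mol; ν_A = −2, so ξ = 132.1/2 = 66.03 mol.
Outlet amounts (n = n₀ + ν ξ):
  C: 558 − 1(66.03) = 492
  A: 603 − 2(66.03) = 470.9
  B: 0 + 1(66.03) = 66.03
Total out = 1029 mol; y_C = 492 / 1029 = 0.4781.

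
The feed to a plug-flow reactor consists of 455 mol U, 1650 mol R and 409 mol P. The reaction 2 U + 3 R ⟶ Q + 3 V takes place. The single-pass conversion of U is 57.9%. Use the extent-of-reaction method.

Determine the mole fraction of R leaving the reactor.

0.527

U reacted = 0.579 × 455 = 263.4 mol; ν_U = −2, so ξ = 263.4/2 = 131.7 mol.
Outlet amounts (n = n₀ + ν ξ):
  U: 455 − 2(131.7) = 191.6
  R: 1650 − 3(131.7) = 1255
  Q: 0 + 1(131.7) = 131.7
  V: 0 + 3(131.7) = 395.2
  P: 409 (inert)
Total out = 2382 mol; y_R = 1255 / 2382 = 0.5267.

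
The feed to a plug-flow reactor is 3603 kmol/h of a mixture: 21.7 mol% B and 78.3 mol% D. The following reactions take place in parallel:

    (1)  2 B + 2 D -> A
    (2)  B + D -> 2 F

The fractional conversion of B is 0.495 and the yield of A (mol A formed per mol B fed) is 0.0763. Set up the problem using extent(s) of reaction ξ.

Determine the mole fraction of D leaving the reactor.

0.711

Yield of A: 1ξ₁ / 781.9 = 0.0763 → ξ₁ = 59.66 kmol/h.
Conversion of B: 2ξ₁ + 1ξ₂ = 0.495 × 781.9 = 387 → ξ₂ = 267.7 kmol/h.
Outlet amounts (n = n₀ + Σ ν·ξ):
  B: 781.9 − 2(59.66) − 1(267.7) = 394.8
  D: 2821 − 2(59.66) − 1(267.7) = 2434
  A: 0 + 1(59.66) = 59.66
  F: 0 + 2(267.7) = 535.4
Total out = 3424 kmol/h; y_D = 2434 / 3424 = 0.7109.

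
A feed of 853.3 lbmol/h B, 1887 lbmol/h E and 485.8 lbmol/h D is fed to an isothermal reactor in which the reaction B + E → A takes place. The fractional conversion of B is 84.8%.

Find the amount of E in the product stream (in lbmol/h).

1160 lbmol/h

B reacted = 0.848 × 853.3 = 723.6 lbmol/h; ν_B = −1, so ξ = 723.6/1 = 723.6 lbmol/h.
Outlet amounts (n = n₀ + ν ξ):
  B: 853.3 − 1(723.6) = 129.7
  E: 1887 − 1(723.6) = 1163
  A: 0 + 1(723.6) = 723.6
  D: 485.8 (inert)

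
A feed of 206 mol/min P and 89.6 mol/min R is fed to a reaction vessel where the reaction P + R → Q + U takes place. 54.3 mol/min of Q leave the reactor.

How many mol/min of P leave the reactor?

152 mol/min

For Q: n = n₀ + 1ξ → 54.3 = 0 + 1ξ, giving ξ = 54.3 mol/min.
Outlet amounts (n = n₀ + ν ξ):
  P: 206 − 1(54.3) = 151.7
  R: 89.6 − 1(54.3) = 35.3
  Q: 0 + 1(54.3) = 54.3
  U: 0 + 1(54.3) = 54.3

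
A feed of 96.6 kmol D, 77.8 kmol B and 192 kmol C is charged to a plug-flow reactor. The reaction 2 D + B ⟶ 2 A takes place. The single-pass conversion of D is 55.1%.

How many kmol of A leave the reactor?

53.2 kmol

D reacted = 0.551 × 96.6 = 53.23 kmol; ν_D = −2, so ξ = 53.23/2 = 26.61 kmol.
Outlet amounts (n = n₀ + ν ξ):
  D: 96.6 − 2(26.61) = 43.37
  B: 77.8 − 1(26.61) = 51.19
  A: 0 + 2(26.61) = 53.23
  C: 192 (inert)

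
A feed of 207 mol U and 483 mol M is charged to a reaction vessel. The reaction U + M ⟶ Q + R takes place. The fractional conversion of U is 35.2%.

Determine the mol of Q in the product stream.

72.9 mol

U reacted = 0.352 × 207 = 72.86 mol; ν_U = −1, so ξ = 72.86/1 = 72.86 mol.
Outlet amounts (n = n₀ + ν ξ):
  U: 207 − 1(72.86) = 134.1
  M: 483 − 1(72.86) = 410.1
  Q: 0 + 1(72.86) = 72.86
  R: 0 + 1(72.86) = 72.86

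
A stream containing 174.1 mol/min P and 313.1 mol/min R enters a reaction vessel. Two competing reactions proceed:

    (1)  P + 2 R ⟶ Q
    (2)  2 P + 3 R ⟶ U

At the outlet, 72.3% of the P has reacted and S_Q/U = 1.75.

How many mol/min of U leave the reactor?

Conversion of P: P consumed = 0.723 × 174.1 = 125.9 mol/min = 1ξ₁ + 2ξ₂.
Selectivity: 1ξ₁ / (1ξ₂) = 1.75 → ξ₁ = 1.75 ξ₂.
Substitute: (1·1.75 + 2) ξ₂ = 125.9 → ξ₂ = 33.57 mol/min, ξ₁ = 58.74 mol/min.
Outlet amounts (n = n₀ + Σ ν·ξ):
  P: 174.1 − 1(58.74) − 2(33.57) = 48.23
  R: 313.1 − 2(58.74) − 3(33.57) = 94.92
  Q: 0 + 1(58.74) = 58.74
  U: 0 + 1(33.57) = 33.57

33.6 mol/min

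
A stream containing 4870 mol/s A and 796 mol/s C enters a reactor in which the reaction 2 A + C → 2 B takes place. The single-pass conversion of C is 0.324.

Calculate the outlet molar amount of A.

4350 mol/s

C reacted = 0.324 × 796 = 257.9 mol/s; ν_C = −1, so ξ = 257.9/1 = 257.9 mol/s.
Outlet amounts (n = n₀ + ν ξ):
  A: 4870 − 2(257.9) = 4354
  C: 796 − 1(257.9) = 538.1
  B: 0 + 2(257.9) = 515.8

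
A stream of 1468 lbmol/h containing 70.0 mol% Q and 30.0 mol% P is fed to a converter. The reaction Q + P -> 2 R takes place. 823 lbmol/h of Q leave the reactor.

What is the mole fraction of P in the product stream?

For Q: n = n₀ − 1ξ → 823 = 1028 − 1ξ, giving ξ = 204.6 lbmol/h.
Outlet amounts (n = n₀ + ν ξ):
  Q: 1028 − 1(204.6) = 823
  P: 440.4 − 1(204.6) = 235.8
  R: 0 + 2(204.6) = 409.2
Total out = 1468 lbmol/h; y_P = 235.8 / 1468 = 0.1606.

0.161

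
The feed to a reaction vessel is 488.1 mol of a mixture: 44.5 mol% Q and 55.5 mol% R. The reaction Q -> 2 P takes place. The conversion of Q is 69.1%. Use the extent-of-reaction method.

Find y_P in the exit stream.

0.47

Q reacted = 0.691 × 217.2 = 150.1 mol; ν_Q = −1, so ξ = 150.1/1 = 150.1 mol.
Outlet amounts (n = n₀ + ν ξ):
  Q: 217.2 − 1(150.1) = 67.12
  P: 0 + 2(150.1) = 300.2
  R: 270.9 (inert)
Total out = 638.2 mol; y_P = 300.2 / 638.2 = 0.4704.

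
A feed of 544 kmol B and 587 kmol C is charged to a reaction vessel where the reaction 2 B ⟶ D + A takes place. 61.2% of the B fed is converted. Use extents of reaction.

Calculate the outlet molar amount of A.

B reacted = 0.612 × 544 = 332.9 kmol; ν_B = −2, so ξ = 332.9/2 = 166.5 kmol.
Outlet amounts (n = n₀ + ν ξ):
  B: 544 − 2(166.5) = 211.1
  D: 0 + 1(166.5) = 166.5
  A: 0 + 1(166.5) = 166.5
  C: 587 (inert)

166 kmol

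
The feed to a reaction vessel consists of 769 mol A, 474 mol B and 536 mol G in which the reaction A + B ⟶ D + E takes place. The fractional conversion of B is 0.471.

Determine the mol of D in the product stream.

223 mol

B reacted = 0.471 × 474 = 223.3 mol; ν_B = −1, so ξ = 223.3/1 = 223.3 mol.
Outlet amounts (n = n₀ + ν ξ):
  A: 769 − 1(223.3) = 545.7
  B: 474 − 1(223.3) = 250.7
  D: 0 + 1(223.3) = 223.3
  E: 0 + 1(223.3) = 223.3
  G: 536 (inert)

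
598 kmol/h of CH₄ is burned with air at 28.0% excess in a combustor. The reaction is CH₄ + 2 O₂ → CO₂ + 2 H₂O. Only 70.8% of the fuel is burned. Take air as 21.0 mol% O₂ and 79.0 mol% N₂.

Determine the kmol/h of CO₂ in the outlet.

423 kmol/h

Stoichiometric O₂ = 2 × 598 = 1196 kmol/h; O₂ fed = 1196 × 1.280 = 1531 kmol/h.
N₂ fed = 1531 × 79/21 = 5759 kmol/h.
Fuel reacted = 0.708 × 598 → ξ = 423.4 kmol/h.
Outlet (n = n₀ + ν ξ):
  CH₄: 598 − 1(423.4) = 174.6
  O₂: 1531 − 2(423.4) = 684.1
  N₂: 5759 (inert)
  CO₂: 0 + 1(423.4) = 423.4
  H₂O: 0 + 2(423.4) = 846.8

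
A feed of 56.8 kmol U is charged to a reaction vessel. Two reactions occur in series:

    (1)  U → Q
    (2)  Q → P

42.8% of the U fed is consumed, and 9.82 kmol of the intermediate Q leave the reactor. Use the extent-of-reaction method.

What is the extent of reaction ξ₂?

Conversion of U: U consumed = 1ξ₁ = 0.428 × 56.8 → ξ₁ = 24.31 kmol.
Q balance: n_Q = 0 + 1ξ₁ − 1ξ₂ = 9.82 → ξ₂ = (1·24.31 − 9.82)/1 = 14.49 kmol.
Outlet amounts (n = n₀ + Σ ν·ξ):
  U: 56.8 − 1(24.31) = 32.49
  Q: 0 + 1(24.31) − 1(14.49) = 9.82
  P: 0 + 1(14.49) = 14.49

ξ₂ = 14.5 kmol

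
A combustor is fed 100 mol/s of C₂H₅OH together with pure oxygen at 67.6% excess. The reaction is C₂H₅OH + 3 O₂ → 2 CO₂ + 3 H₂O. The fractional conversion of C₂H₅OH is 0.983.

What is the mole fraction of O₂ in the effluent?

0.297

Stoichiometric O₂ = 3 × 100 = 300 mol/s; O₂ fed = 300 × 1.676 = 502.8 mol/s.
Fuel reacted = 0.983 × 100 → ξ = 98.3 mol/s.
Outlet (n = n₀ + ν ξ):
  C₂H₅OH: 100 − 1(98.3) = 1.7
  O₂: 502.8 − 3(98.3) = 207.9
  CO₂: 0 + 2(98.3) = 196.6
  H₂O: 0 + 3(98.3) = 294.9
Total out = 701.1 mol/s; y_O₂ = 207.9 / 701.1 = 0.2965.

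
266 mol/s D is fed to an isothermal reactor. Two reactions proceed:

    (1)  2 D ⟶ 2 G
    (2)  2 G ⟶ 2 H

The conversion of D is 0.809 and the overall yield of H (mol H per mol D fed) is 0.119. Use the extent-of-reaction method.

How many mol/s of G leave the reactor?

184 mol/s

Conversion of D: D consumed = 2ξ₁ = 0.809 × 266 → ξ₁ = 107.6 mol/s.
Yield of H: 2ξ₂ / 266 = 0.119 → ξ₂ = 15.83 mol/s.
Outlet amounts (n = n₀ + Σ ν·ξ):
  D: 266 − 2(107.6) = 50.81
  G: 0 + 2(107.6) − 2(15.83) = 183.5
  H: 0 + 2(15.83) = 31.65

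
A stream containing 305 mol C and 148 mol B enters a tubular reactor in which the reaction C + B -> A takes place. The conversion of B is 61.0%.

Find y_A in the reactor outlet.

0.249

B reacted = 0.61 × 148 = 90.28 mol; ν_B = −1, so ξ = 90.28/1 = 90.28 mol.
Outlet amounts (n = n₀ + ν ξ):
  C: 305 − 1(90.28) = 214.7
  B: 148 − 1(90.28) = 57.72
  A: 0 + 1(90.28) = 90.28
Total out = 362.7 mol; y_A = 90.28 / 362.7 = 0.2489.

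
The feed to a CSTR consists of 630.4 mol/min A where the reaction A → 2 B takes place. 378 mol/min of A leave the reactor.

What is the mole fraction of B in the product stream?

0.572

For A: n = n₀ − 1ξ → 378 = 630.4 − 1ξ, giving ξ = 252.4 mol/min.
Outlet amounts (n = n₀ + ν ξ):
  A: 630.4 − 1(252.4) = 378
  B: 0 + 2(252.4) = 504.8
Total out = 882.8 mol/min; y_B = 504.8 / 882.8 = 0.5718.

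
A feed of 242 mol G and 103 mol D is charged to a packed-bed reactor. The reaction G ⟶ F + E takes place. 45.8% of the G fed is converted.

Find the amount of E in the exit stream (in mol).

111 mol

G reacted = 0.458 × 242 = 110.8 mol; ν_G = −1, so ξ = 110.8/1 = 110.8 mol.
Outlet amounts (n = n₀ + ν ξ):
  G: 242 − 1(110.8) = 131.2
  F: 0 + 1(110.8) = 110.8
  E: 0 + 1(110.8) = 110.8
  D: 103 (inert)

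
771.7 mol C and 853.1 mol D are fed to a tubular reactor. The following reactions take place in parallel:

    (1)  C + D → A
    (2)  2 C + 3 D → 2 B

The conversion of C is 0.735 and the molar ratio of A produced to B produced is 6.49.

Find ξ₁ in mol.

Conversion of C: C consumed = 0.735 × 771.7 = 567.2 mol = 1ξ₁ + 2ξ₂.
Selectivity: 1ξ₁ / (2ξ₂) = 6.49 → ξ₁ = 12.98 ξ₂.
Substitute: (1·12.98 + 2) ξ₂ = 567.2 → ξ₂ = 37.86 mol, ξ₁ = 491.5 mol.
Outlet amounts (n = n₀ + Σ ν·ξ):
  C: 771.7 − 1(491.5) − 2(37.86) = 204.5
  D: 853.1 − 1(491.5) − 3(37.86) = 248
  A: 0 + 1(491.5) = 491.5
  B: 0 + 2(37.86) = 75.73

ξ₁ = 491 mol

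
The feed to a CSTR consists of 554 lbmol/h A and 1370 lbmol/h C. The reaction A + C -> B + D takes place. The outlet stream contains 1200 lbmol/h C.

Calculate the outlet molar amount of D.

170 lbmol/h

For C: n = n₀ − 1ξ → 1200 = 1370 − 1ξ, giving ξ = 170 lbmol/h.
Outlet amounts (n = n₀ + ν ξ):
  A: 554 − 1(170) = 384
  C: 1370 − 1(170) = 1200
  B: 0 + 1(170) = 170
  D: 0 + 1(170) = 170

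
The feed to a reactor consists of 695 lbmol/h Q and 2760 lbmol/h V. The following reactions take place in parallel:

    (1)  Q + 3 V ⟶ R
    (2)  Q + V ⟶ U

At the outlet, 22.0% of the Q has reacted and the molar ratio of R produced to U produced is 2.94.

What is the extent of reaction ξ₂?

ξ₂ = 38.8 lbmol/h

Conversion of Q: Q consumed = 0.22 × 695 = 152.9 lbmol/h = 1ξ₁ + 1ξ₂.
Selectivity: 1ξ₁ / (1ξ₂) = 2.94 → ξ₁ = 2.94 ξ₂.
Substitute: (1·2.94 + 1) ξ₂ = 152.9 → ξ₂ = 38.81 lbmol/h, ξ₁ = 114.1 lbmol/h.
Outlet amounts (n = n₀ + Σ ν·ξ):
  Q: 695 − 1(114.1) − 1(38.81) = 542.1
  V: 2760 − 3(114.1) − 1(38.81) = 2379
  R: 0 + 1(114.1) = 114.1
  U: 0 + 1(38.81) = 38.81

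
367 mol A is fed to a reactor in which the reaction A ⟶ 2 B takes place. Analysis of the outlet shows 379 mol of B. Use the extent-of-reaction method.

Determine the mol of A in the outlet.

178 mol

For B: n = n₀ + 2ξ → 379 = 0 + 2ξ, giving ξ = 189.5 mol.
Outlet amounts (n = n₀ + ν ξ):
  A: 367 − 1(189.5) = 177.5
  B: 0 + 2(189.5) = 379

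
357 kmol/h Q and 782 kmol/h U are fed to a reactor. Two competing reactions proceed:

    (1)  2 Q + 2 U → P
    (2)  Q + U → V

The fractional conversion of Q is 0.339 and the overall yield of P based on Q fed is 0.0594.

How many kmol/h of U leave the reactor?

Yield of P: 1ξ₁ / 357 = 0.0594 → ξ₁ = 21.21 kmol/h.
Conversion of Q: 2ξ₁ + 1ξ₂ = 0.339 × 357 = 121 → ξ₂ = 78.61 kmol/h.
Outlet amounts (n = n₀ + Σ ν·ξ):
  Q: 357 − 2(21.21) − 1(78.61) = 236
  U: 782 − 2(21.21) − 1(78.61) = 661
  P: 0 + 1(21.21) = 21.21
  V: 0 + 1(78.61) = 78.61

661 kmol/h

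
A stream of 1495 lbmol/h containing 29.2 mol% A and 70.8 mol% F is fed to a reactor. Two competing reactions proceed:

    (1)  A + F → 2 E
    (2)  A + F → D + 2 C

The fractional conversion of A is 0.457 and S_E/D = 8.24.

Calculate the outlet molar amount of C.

Conversion of A: A consumed = 0.457 × 436.5 = 199.5 lbmol/h = 1ξ₁ + 1ξ₂.
Selectivity: 2ξ₁ / (1ξ₂) = 8.24 → ξ₁ = 4.12 ξ₂.
Substitute: (1·4.12 + 1) ξ₂ = 199.5 → ξ₂ = 38.96 lbmol/h, ξ₁ = 160.5 lbmol/h.
Outlet amounts (n = n₀ + Σ ν·ξ):
  A: 436.5 − 1(160.5) − 1(38.96) = 237
  F: 1058 − 1(160.5) − 1(38.96) = 859
  E: 0 + 2(160.5) = 321.1
  D: 0 + 1(38.96) = 38.96
  C: 0 + 2(38.96) = 77.93

77.9 lbmol/h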